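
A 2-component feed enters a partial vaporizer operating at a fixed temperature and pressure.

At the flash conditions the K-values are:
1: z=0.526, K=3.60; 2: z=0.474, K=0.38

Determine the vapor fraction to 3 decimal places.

Let ψ = V/F and solve Σ zᵢ(Kᵢ−1)/(1+ψ(Kᵢ−1)) = 0.
g(0) = ΣzᵢKᵢ − 1 = 1.074 and g(1) = 1 − Σzᵢ/Kᵢ = -0.393, so a root lies in (0, 1).
Iterate (Newton) starting at ψ = 0.42:
  ψ = 0.420: g = 0.2564, g' = -1.146 → ψ = 0.644
  ψ = 0.644: g = 0.0224, g' = -1.002 → ψ = 0.666
Converged at ψ = 0.666.

ψ = 0.666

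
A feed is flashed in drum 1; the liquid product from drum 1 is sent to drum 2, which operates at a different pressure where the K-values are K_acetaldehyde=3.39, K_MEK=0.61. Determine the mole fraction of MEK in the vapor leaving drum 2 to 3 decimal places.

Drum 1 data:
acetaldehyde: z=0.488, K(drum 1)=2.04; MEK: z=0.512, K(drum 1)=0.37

Drum 1:
Material balance + equilibrium reduce to Σ zᵢ(Kᵢ−1)/(1+ψ₁(Kᵢ−1)) = 0.
Check two-phase: ΣzᵢKᵢ = 1.185 > 1 and Σzᵢ/Kᵢ = 1.623 > 1, so g(0) = 0.185 > 0 and g(1) = -0.623 < 0.
Binary case is linear: z₁(K₁−1)(1+ψ₁(K₂−1)) + z₂(K₂−1)(1+ψ₁(K₁−1)) = 0
⇒ ψ₁ = [z₁(K₁−1)+z₂(K₂−1)] / [−(K₁−1)(K₂−1)] = 0.1850/0.6552 = 0.282
Drum-1 compositions:
  acetaldehyde: x = 0.377, y = 0.770
  MEK: x = 0.623, y = 0.230
Drum-2 feed = drum-1 liquid: z₂ = (0.3772, 0.6228).
Drum 2:
Material balance + equilibrium reduce to Σ zᵢ(Kᵢ−1)/(1+ψ₂(Kᵢ−1)) = 0.
Check two-phase: ΣzᵢKᵢ = 1.659 > 1 and Σzᵢ/Kᵢ = 1.132 > 1, so g(0) = 0.659 > 0 and g(1) = -0.132 < 0.
Iterate (Newton) starting at ψ₂ = 0.32:
  ψ₂ = 0.320: g = 0.2334, g' = -0.816 → ψ₂ = 0.606
  ψ₂ = 0.606: g = 0.0501, g' = -0.522 → ψ₂ = 0.702
  ψ₂ = 0.702: g = 0.0022, g' = -0.480 → ψ₂ = 0.707
Converged at ψ₂ = 0.707.
  acetaldehyde: x = 0.140, y = 0.476
  MEK: x = 0.860, y = 0.524

y_MEK (drum 2) = 0.524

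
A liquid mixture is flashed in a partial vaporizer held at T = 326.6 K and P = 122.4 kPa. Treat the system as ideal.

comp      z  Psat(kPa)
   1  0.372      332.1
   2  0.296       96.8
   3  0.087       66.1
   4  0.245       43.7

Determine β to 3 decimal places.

β = 0.483

Raoult's law: Kᵢ = Pᵢˢᵃᵗ/P = Pᵢˢᵃᵗ/122.4.
  K_1 = 332.1/122.4 = 2.71324, K_2 = 96.8/122.4 = 0.79085, K_3 = 66.1/122.4 = 0.54003, K_4 = 43.7/122.4 = 0.35703
Rachford–Rice: g(β) = Σ zᵢ(Kᵢ−1)/(1+β(Kᵢ−1)) = 0.
Feasibility: ΣzᵢKᵢ = 1.378, Σzᵢ/Kᵢ = 1.359 — both > 1, two phases present.
Newton iteration, β⁰ = 0.5:
  β = 0.500: g = -0.0100, g' = -0.584 → β = 0.483
Converged at β = 0.483.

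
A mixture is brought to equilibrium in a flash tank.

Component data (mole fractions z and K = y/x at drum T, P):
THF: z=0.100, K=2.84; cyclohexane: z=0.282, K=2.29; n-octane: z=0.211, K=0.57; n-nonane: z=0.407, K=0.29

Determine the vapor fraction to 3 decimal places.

ψ = 0.185

Rachford–Rice: g(ψ) = Σ zᵢ(Kᵢ−1)/(1+ψ(Kᵢ−1)) = 0.
g(0) = ΣzᵢKᵢ − 1 = 0.168 and g(1) = 1 − Σzᵢ/Kᵢ = -0.932, so a root lies in (0, 1).
Newton iteration, ψ⁰ = 0.48:
  ψ = 0.480: g = -0.2303, g' = -0.809 → ψ = 0.195
  ψ = 0.195: g = -0.0085, g' = -0.806 → ψ = 0.185
Converged at ψ = 0.185.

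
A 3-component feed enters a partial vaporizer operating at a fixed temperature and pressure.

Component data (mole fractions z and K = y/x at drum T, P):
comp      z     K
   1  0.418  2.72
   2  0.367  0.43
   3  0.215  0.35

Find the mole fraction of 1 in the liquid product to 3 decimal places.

Material balance + equilibrium reduce to Σ zᵢ(Kᵢ−1)/(1+β(Kᵢ−1)) = 0.
Feasibility: ΣzᵢKᵢ = 1.370, Σzᵢ/Kᵢ = 1.621 — both > 1, two phases present.
Newton–Raphson from β = 0.51:
  β = 0.510: g = -0.1210, g' = -0.791 → β = 0.357
  β = 0.357: g = 0.0008, g' = -0.817 → β = 0.358
Converged at β = 0.358.
Compositions from xᵢ = zᵢ/(1+β(Kᵢ−1)), yᵢ = Kᵢxᵢ:
  1: x = 0.259, y = 0.704
  2: x = 0.461, y = 0.198
  3: x = 0.280, y = 0.098

x_1 = 0.259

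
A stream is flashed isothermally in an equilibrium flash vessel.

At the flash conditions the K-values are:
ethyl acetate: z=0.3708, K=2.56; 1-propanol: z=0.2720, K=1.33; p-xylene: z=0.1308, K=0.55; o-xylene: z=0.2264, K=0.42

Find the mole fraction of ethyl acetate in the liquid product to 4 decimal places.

x_ethyl acetate = 0.1669

Material balance + equilibrium reduce to Σ zᵢ(Kᵢ−1)/(1+β(Kᵢ−1)) = 0.
Feasibility: ΣzᵢKᵢ = 1.4780, Σzᵢ/Kᵢ = 1.1262 — both > 1, two phases present.
Newton iteration, β⁰ = 0.44:
  β = 0.4400: g = 0.17169, g' = -0.5184 → β = 0.7712
  β = 0.7712: g = 0.00638, g' = -0.5162 → β = 0.7836
  β = 0.7836: g = -0.00003, g' = -0.5205 → β = 0.7835
Converged at β = 0.7835.
Compositions from xᵢ = zᵢ/(1+β(Kᵢ−1)), yᵢ = Kᵢxᵢ:
  ethyl acetate: x = 0.1669, y = 0.4271
  1-propanol: x = 0.2161, y = 0.2874
  p-xylene: x = 0.2020, y = 0.1111
  o-xylene: x = 0.4150, y = 0.1743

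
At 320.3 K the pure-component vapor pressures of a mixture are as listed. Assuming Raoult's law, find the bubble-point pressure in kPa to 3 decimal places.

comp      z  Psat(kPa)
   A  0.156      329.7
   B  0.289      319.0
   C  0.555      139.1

Pbub = 220.825 kPa

At the bubble point ψ → 0, so ΣzᵢKᵢ = 1 with Kᵢ = Pᵢˢᵃᵗ/P ⇒ P = ΣzᵢPᵢˢᵃᵗ.
P = 0.156·329.7 + 0.289·319.0 + 0.555·139.1 = 220.825 kPa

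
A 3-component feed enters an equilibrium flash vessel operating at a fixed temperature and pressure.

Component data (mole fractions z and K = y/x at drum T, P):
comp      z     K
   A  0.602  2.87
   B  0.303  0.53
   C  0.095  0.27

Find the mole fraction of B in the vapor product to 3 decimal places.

y_B = 0.271

Material balance + equilibrium reduce to Σ zᵢ(Kᵢ−1)/(1+β(Kᵢ−1)) = 0.
Check two-phase: ΣzᵢKᵢ = 1.914 > 1 and Σzᵢ/Kᵢ = 1.133 > 1, so g(0) = 0.914 > 0 and g(1) = -0.133 < 0.
Iterate (Newton) starting at β = 0.5:
  β = 0.500: g = 0.2864, g' = -0.802 → β = 0.857
  β = 0.857: g = 0.0088, g' = -0.860 → β = 0.867
Converged at β = 0.867.
Compositions from xᵢ = zᵢ/(1+β(Kᵢ−1)), yᵢ = Kᵢxᵢ:
  A: x = 0.230, y = 0.659
  B: x = 0.511, y = 0.271
  C: x = 0.259, y = 0.070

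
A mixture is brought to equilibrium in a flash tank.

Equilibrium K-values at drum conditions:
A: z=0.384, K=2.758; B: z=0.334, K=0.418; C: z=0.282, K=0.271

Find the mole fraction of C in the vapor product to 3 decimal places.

y_C = 0.093

Let ψ = V/F and solve Σ zᵢ(Kᵢ−1)/(1+ψ(Kᵢ−1)) = 0.
Feasibility: ΣzᵢKᵢ = 1.275, Σzᵢ/Kᵢ = 1.979 — both > 1, two phases present.
Iterate (Newton) starting at ψ = 0.5:
  ψ = 0.500: g = -0.2384, g' = -0.932 → ψ = 0.244
  ψ = 0.244: g = -0.0045, g' = -0.956 → ψ = 0.240
Converged at ψ = 0.240.
Compositions from xᵢ = zᵢ/(1+ψ(Kᵢ−1)), yᵢ = Kᵢxᵢ:
  A: x = 0.270, y = 0.745
  B: x = 0.388, y = 0.162
  C: x = 0.342, y = 0.093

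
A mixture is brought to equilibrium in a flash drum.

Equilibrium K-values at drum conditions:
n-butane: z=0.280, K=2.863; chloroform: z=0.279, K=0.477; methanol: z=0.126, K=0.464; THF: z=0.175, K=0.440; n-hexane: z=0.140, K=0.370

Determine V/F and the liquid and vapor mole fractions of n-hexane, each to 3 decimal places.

V/F = 0.118, x_n-hexane = 0.151, y_n-hexane = 0.056

Material balance + equilibrium reduce to Σ zᵢ(Kᵢ−1)/(1+V/F(Kᵢ−1)) = 0.
g(0) = ΣzᵢKᵢ − 1 = 0.122 and g(1) = 1 − Σzᵢ/Kᵢ = -0.730, so a root lies in (0, 1).
Newton iteration, V/F⁰ = 0.5:
  V/F = 0.500: g = -0.2846, g' = -0.692 → V/F = 0.089
  V/F = 0.089: g = 0.0271, g' = -0.962 → V/F = 0.117
  V/F = 0.117: g = 0.0007, g' = -0.911 → V/F = 0.118
Converged at V/F = 0.118.
Compositions from xᵢ = zᵢ/(1+V/F(Kᵢ−1)), yᵢ = Kᵢxᵢ:
  n-butane: x = 0.230, y = 0.657
  chloroform: x = 0.297, y = 0.142
  methanol: x = 0.134, y = 0.062
  THF: x = 0.187, y = 0.082
  n-hexane: x = 0.151, y = 0.056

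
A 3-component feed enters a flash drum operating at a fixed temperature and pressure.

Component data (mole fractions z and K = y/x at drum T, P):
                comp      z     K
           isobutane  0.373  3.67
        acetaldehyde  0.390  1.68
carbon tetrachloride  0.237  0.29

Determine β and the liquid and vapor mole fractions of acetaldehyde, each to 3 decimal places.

β = 0.893, x_acetaldehyde = 0.243, y_acetaldehyde = 0.408

Material balance + equilibrium reduce to Σ zᵢ(Kᵢ−1)/(1+β(Kᵢ−1)) = 0.
Feasibility: ΣzᵢKᵢ = 2.093, Σzᵢ/Kᵢ = 1.151 — both > 1, two phases present.
Newton–Raphson from β = 0.63:
  β = 0.630: g = 0.2525, g' = -0.849 → β = 0.927
  β = 0.927: g = -0.0435, g' = -1.312 → β = 0.894
  β = 0.894: g = -0.0020, g' = -1.198 → β = 0.893
Converged at β = 0.893.
Compositions from xᵢ = zᵢ/(1+β(Kᵢ−1)), yᵢ = Kᵢxᵢ:
  isobutane: x = 0.110, y = 0.405
  acetaldehyde: x = 0.243, y = 0.408
  carbon tetrachloride: x = 0.647, y = 0.188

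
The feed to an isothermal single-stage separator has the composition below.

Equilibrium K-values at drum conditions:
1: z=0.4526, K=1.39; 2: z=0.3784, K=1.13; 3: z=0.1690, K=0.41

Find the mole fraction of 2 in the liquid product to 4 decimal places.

Iterate (Newton) starting at ψ = 0.5:
  ψ = 0.5000: g = 0.05247, g' = -0.1722 → ψ = 0.8047
  ψ = 0.8047: g = -0.01095, g' = -0.2584 → ψ = 0.7623
  ψ = 0.7623: g = -0.00039, g' = -0.2405 → ψ = 0.7607
Converged at ψ = 0.7607.
Compositions from xᵢ = zᵢ/(1+ψ(Kᵢ−1)), yᵢ = Kᵢxᵢ:
  1: x = 0.3491, y = 0.4852
  2: x = 0.3443, y = 0.3891
  3: x = 0.3066, y = 0.1257

x_2 = 0.3443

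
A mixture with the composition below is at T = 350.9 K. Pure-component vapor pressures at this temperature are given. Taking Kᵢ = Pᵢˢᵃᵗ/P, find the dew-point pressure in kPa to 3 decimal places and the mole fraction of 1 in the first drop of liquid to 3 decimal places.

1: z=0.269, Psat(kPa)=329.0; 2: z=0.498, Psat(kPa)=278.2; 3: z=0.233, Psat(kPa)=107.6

Pdew = 209.506 kPa, x_1 = 0.171

At the dew point ψ → 1, so Σzᵢ/Kᵢ = 1 with Kᵢ = Pᵢˢᵃᵗ/P ⇒ 1/P = Σzᵢ/Pᵢˢᵃᵗ.
1/P = 0.269/329.0 + 0.498/278.2 + 0.233/107.6 = 0.004773 ⇒ P = 209.506 kPa
xᵢ = zᵢP/Pᵢˢᵃᵗ ⇒ x_1 = 0.269·209.506/329.0 = 0.171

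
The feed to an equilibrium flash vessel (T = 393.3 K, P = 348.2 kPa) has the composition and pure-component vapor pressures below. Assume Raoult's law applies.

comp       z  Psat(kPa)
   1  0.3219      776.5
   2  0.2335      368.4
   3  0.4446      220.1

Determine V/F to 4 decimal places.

V/F = 0.7219

Raoult's law: Kᵢ = Pᵢˢᵃᵗ/P = Pᵢˢᵃᵗ/348.2.
  K_1 = 776.5/348.2 = 2.230040, K_2 = 368.4/348.2 = 1.058013, K_3 = 220.1/348.2 = 0.632108
Rachford–Rice: g(V/F) = Σ zᵢ(Kᵢ−1)/(1+V/F(Kᵢ−1)) = 0.
g(0) = ΣzᵢKᵢ − 1 = 0.2459 and g(1) = 1 − Σzᵢ/Kᵢ = -0.0684, so a root lies in (0, 1).
Newton–Raphson from V/F = 0.5:
  V/F = 0.5000: g = 0.05790, g' = -0.2778 → V/F = 0.7084
  V/F = 0.7084: g = 0.00338, g' = -0.2499 → V/F = 0.7219
Converged at V/F = 0.7219.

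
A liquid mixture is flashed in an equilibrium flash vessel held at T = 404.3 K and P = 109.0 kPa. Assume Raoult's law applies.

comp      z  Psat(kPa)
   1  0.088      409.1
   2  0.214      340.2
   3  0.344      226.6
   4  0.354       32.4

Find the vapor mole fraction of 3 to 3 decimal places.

y_3 = 0.411

Raoult's law: Kᵢ = Pᵢˢᵃᵗ/P = Pᵢˢᵃᵗ/109.0.
  K_1 = 409.1/109.0 = 3.75321, K_2 = 340.2/109.0 = 3.12110, K_3 = 226.6/109.0 = 2.07890, K_4 = 32.4/109.0 = 0.29725
Rachford–Rice: g(V/F) = Σ zᵢ(Kᵢ−1)/(1+V/F(Kᵢ−1)) = 0.
g(0) = ΣzᵢKᵢ − 1 = 0.819 and g(1) = 1 − Σzᵢ/Kᵢ = -0.448, so a root lies in (0, 1).
Iterate (Newton) starting at V/F = 0.5:
  V/F = 0.500: g = 0.1798, g' = -0.929 → V/F = 0.693
  V/F = 0.693: g = -0.0059, g' = -1.033 → V/F = 0.688
Converged at V/F = 0.688.
Compositions from xᵢ = zᵢ/(1+V/F(Kᵢ−1)), yᵢ = Kᵢxᵢ:
  1: x = 0.030, y = 0.114
  2: x = 0.087, y = 0.272
  3: x = 0.197, y = 0.411
  4: x = 0.685, y = 0.204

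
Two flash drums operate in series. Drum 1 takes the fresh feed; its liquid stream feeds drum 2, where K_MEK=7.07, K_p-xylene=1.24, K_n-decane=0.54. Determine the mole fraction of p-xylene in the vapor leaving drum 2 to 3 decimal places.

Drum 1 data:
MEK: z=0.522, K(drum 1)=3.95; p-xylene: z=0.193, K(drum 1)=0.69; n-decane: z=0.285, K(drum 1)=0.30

Drum 1:
Rachford–Rice: g(ψ₁) = Σ zᵢ(Kᵢ−1)/(1+ψ₁(Kᵢ−1)) = 0.
Check two-phase: ΣzᵢKᵢ = 2.281 > 1 and Σzᵢ/Kᵢ = 1.362 > 1, so g(0) = 1.281 > 0 and g(1) = -0.362 < 0.
Newton iteration, ψ₁⁰ = 0.47:
  ψ₁ = 0.470: g = 0.2779, g' = -1.133 → ψ₁ = 0.715
  ψ₁ = 0.715: g = 0.0187, g' = -1.060 → ψ₁ = 0.733
Converged at ψ₁ = 0.733.
Drum-1 compositions:
  MEK: x = 0.165, y = 0.652
  p-xylene: x = 0.250, y = 0.172
  n-decane: x = 0.585, y = 0.176
Drum-2 feed = drum-1 liquid: z₂ = (0.1651, 0.2497, 0.5852).
Drum 2:
Material balance + equilibrium reduce to Σ zᵢ(Kᵢ−1)/(1+ψ₂(Kᵢ−1)) = 0.
Feasibility: ΣzᵢKᵢ = 1.793, Σzᵢ/Kᵢ = 1.308 — both > 1, two phases present.
Newton–Raphson from ψ₂ = 0.53:
  ψ₂ = 0.530: g = -0.0652, g' = -0.570 → ψ₂ = 0.416
  ψ₂ = 0.416: g = 0.0061, g' = -0.691 → ψ₂ = 0.425
Converged at ψ₂ = 0.425.
  MEK: x = 0.046, y = 0.326
  p-xylene: x = 0.227, y = 0.281
  n-decane: x = 0.727, y = 0.393

y_p-xylene (drum 2) = 0.281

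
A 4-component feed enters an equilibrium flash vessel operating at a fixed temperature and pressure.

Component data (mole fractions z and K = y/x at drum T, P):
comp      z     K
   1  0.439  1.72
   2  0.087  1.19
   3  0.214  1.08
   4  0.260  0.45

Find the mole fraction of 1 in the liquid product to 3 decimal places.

x_1 = 0.288

Rachford–Rice: g(V/F) = Σ zᵢ(Kᵢ−1)/(1+V/F(Kᵢ−1)) = 0.
g(0) = ΣzᵢKᵢ − 1 = 0.207 and g(1) = 1 − Σzᵢ/Kᵢ = -0.104, so a root lies in (0, 1).
Newton–Raphson from V/F = 0.31:
  V/F = 0.310: g = 0.1183, g' = -0.271 → V/F = 0.747
  V/F = 0.747: g = -0.0067, g' = -0.327 → V/F = 0.727
Converged at V/F = 0.727.
Compositions from xᵢ = zᵢ/(1+V/F(Kᵢ−1)), yᵢ = Kᵢxᵢ:
  1: x = 0.288, y = 0.496
  2: x = 0.076, y = 0.091
  3: x = 0.202, y = 0.218
  4: x = 0.433, y = 0.195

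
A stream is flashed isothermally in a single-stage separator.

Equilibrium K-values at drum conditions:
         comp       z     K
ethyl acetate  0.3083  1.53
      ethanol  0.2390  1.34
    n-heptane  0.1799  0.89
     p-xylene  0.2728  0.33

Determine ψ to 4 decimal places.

Newton–Raphson from ψ = 0.31:
  ψ = 0.3100: g = -0.03733, g' = -0.2839 → ψ = 0.1785
  ψ = 0.1785: g = -0.00191, g' = -0.2571 → ψ = 0.1711
Converged at ψ = 0.1711.

ψ = 0.1711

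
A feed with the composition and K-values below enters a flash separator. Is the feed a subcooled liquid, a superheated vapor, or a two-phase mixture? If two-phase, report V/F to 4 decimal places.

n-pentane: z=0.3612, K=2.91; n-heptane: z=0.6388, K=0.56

ΣzᵢKᵢ = 1.4088; Σzᵢ/Kᵢ = 1.2648.
Both exceed 1, so a two-phase solution exists.
Rachford–Rice: g(ψ) = Σ zᵢ(Kᵢ−1)/(1+ψ(Kᵢ−1)) = 0.
Binary case is linear: z₁(K₁−1)(1+ψ(K₂−1)) + z₂(K₂−1)(1+ψ(K₁−1)) = 0
⇒ ψ = [z₁(K₁−1)+z₂(K₂−1)] / [−(K₁−1)(K₂−1)] = 0.40882/0.84040 = 0.4865

two-phase, V/F = 0.4865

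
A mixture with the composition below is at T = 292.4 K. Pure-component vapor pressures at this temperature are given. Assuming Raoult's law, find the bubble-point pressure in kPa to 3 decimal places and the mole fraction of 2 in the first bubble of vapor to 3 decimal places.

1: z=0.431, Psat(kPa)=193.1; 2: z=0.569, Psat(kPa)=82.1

Pbub = 129.941 kPa, y_2 = 0.360

At the bubble point ψ → 0, so ΣzᵢKᵢ = 1 with Kᵢ = Pᵢˢᵃᵗ/P ⇒ P = ΣzᵢPᵢˢᵃᵗ.
P = 0.431·193.1 + 0.569·82.1 = 129.941 kPa
yᵢ = zᵢPᵢˢᵃᵗ/P ⇒ y_2 = 0.569·82.1/129.941 = 0.360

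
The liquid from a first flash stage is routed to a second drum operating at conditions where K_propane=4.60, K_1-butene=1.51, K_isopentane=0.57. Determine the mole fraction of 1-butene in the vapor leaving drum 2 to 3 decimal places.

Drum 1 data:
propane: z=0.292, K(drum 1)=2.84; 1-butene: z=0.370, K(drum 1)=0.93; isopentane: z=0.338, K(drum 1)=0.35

Drum 1:
Rachford–Rice: g(ψ₁) = Σ zᵢ(Kᵢ−1)/(1+ψ₁(Kᵢ−1)) = 0.
Check two-phase: ΣzᵢKᵢ = 1.292 > 1 and Σzᵢ/Kᵢ = 1.466 > 1, so g(0) = 0.292 > 0 and g(1) = -0.466 < 0.
Newton iteration, ψ₁⁰ = 0.42:
  ψ₁ = 0.420: g = -0.0258, g' = -0.587 → ψ₁ = 0.376
Converged at ψ₁ = 0.376.
Drum-1 compositions:
  propane: x = 0.173, y = 0.490
  1-butene: x = 0.380, y = 0.353
  isopentane: x = 0.447, y = 0.157
Drum-2 feed = drum-1 liquid: z₂ = (0.1725, 0.3800, 0.4475).
Drum 2:
Let ψ₂ = V/F and solve Σ zᵢ(Kᵢ−1)/(1+ψ₂(Kᵢ−1)) = 0.
Check two-phase: ΣzᵢKᵢ = 1.622 > 1 and Σzᵢ/Kᵢ = 1.074 > 1, so g(0) = 0.622 > 0 and g(1) = -0.074 < 0.
Newton–Raphson from ψ₂ = 0.5:
  ψ₂ = 0.500: g = 0.1311, g' = -0.482 → ψ₂ = 0.772
  ψ₂ = 0.772: g = 0.0154, g' = -0.393 → ψ₂ = 0.811
Converged at ψ₂ = 0.811.
  propane: x = 0.044, y = 0.202
  1-butene: x = 0.269, y = 0.406
  isopentane: x = 0.687, y = 0.392

y_1-butene (drum 2) = 0.406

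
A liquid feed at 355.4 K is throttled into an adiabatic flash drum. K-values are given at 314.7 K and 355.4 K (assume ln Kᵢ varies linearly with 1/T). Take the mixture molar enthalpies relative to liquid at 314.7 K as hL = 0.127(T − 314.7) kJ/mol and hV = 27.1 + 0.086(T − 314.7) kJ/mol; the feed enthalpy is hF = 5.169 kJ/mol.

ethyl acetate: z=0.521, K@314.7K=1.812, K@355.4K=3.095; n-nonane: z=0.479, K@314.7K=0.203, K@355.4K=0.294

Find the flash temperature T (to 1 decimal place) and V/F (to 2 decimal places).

Adiabatic flash: solve Rachford–Rice at each trial T, then check hF = ψ·hV(T) + (1−ψ)·hL(T).
  T = 314.7 K: K = (1.812, 0.203), RR gives ψ = 0.064, H_out = 1.729 kJ/mol
  T = 355.4 K: K = (3.095, 0.294), RR gives ψ = 0.509, H_out = 18.122 kJ/mol
  T = 335.0 K: K = (2.405, 0.247), RR gives ψ = 0.351, H_out = 11.799 kJ/mol
  T = 324.9 K: K = (2.098, 0.225), RR gives ψ = 0.236, H_out = 7.590 kJ/mol
  T = 319.8 K: K = (1.952, 0.214), RR gives ψ = 0.160, H_out = 4.940 kJ/mol
  T = 322.4 K: K = (2.026, 0.219), RR gives ψ = 0.201, H_out = 6.348 kJ/mol
  T = 321.1 K: K = (1.989, 0.217), RR gives ψ = 0.181, H_out = 5.660 kJ/mol
Linear interpolation between T = 319.8 (H_out = 4.940) and T = 321.1 (H_out = 5.660) on hF = 5.169 gives T ≈ 320.2 K, at which ψ = 0.17.

T = 320.2 K, V/F = 0.17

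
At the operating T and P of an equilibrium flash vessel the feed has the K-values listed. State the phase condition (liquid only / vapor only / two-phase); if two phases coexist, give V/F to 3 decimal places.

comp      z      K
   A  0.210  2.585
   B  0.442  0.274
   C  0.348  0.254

ΣzᵢKᵢ = 0.752; Σzᵢ/Kᵢ = 3.064.
Since ΣzᵢKᵢ < 1 the mixture is below its bubble point — single liquid phase.

liquid only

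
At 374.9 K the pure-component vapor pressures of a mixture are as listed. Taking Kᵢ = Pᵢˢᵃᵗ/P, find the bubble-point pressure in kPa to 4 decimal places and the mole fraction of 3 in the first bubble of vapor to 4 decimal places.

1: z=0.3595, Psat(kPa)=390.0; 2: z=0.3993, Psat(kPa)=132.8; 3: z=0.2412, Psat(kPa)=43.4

Pbub = 203.7001 kPa, y_3 = 0.0514

At the bubble point ψ → 0, so ΣzᵢKᵢ = 1 with Kᵢ = Pᵢˢᵃᵗ/P ⇒ P = ΣzᵢPᵢˢᵃᵗ.
P = 0.3595·390.0 + 0.3993·132.8 + 0.2412·43.4 = 203.7001 kPa
yᵢ = zᵢPᵢˢᵃᵗ/P ⇒ y_3 = 0.2412·43.4/203.7001 = 0.0514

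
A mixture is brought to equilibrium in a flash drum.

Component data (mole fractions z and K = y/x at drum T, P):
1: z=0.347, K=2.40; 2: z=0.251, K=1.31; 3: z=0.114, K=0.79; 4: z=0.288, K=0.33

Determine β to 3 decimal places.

Let β = V/F and solve Σ zᵢ(Kᵢ−1)/(1+β(Kᵢ−1)) = 0.
Check two-phase: ΣzᵢKᵢ = 1.347 > 1 and Σzᵢ/Kᵢ = 1.353 > 1, so g(0) = 0.347 > 0 and g(1) = -0.353 < 0.
Iterate (Newton) starting at β = 0.37:
  β = 0.370: g = 0.1073, g' = -0.549 → β = 0.565
Converged at β = 0.565.

β = 0.565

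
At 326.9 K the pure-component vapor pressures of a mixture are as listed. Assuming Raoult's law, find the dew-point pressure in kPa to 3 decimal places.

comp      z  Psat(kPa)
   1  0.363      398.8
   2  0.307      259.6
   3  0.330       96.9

Pdew = 181.871 kPa

At the dew point ψ → 1, so Σzᵢ/Kᵢ = 1 with Kᵢ = Pᵢˢᵃᵗ/P ⇒ 1/P = Σzᵢ/Pᵢˢᵃᵗ.
1/P = 0.363/398.8 + 0.307/259.6 + 0.330/96.9 = 0.005498 ⇒ P = 181.871 kPa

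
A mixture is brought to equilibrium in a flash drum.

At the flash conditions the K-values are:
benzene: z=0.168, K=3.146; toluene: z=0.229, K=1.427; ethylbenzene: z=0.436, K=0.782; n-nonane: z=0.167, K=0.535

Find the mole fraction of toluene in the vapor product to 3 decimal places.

y_toluene = 0.254

Let ψ = V/F and solve Σ zᵢ(Kᵢ−1)/(1+ψ(Kᵢ−1)) = 0.
g(0) = ΣzᵢKᵢ − 1 = 0.286 and g(1) = 1 − Σzᵢ/Kᵢ = -0.084, so a root lies in (0, 1).
Newton–Raphson from ψ = 0.5:
  ψ = 0.500: g = 0.0466, g' = -0.296 → ψ = 0.658
  ψ = 0.658: g = 0.0030, g' = -0.262 → ψ = 0.669
Converged at ψ = 0.669.
Compositions from xᵢ = zᵢ/(1+ψ(Kᵢ−1)), yᵢ = Kᵢxᵢ:
  benzene: x = 0.069, y = 0.217
  toluene: x = 0.178, y = 0.254
  ethylbenzene: x = 0.510, y = 0.399
  n-nonane: x = 0.242, y = 0.130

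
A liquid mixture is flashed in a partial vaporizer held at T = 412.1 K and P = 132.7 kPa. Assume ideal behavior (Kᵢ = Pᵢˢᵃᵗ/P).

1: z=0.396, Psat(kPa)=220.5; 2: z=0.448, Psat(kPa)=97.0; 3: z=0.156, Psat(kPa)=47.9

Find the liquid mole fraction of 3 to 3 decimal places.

Raoult's law: Kᵢ = Pᵢˢᵃᵗ/P = Pᵢˢᵃᵗ/132.7.
  K_1 = 220.5/132.7 = 1.66164, K_2 = 97.0/132.7 = 0.73097, K_3 = 47.9/132.7 = 0.36096
Newton iteration, ψ⁰ = 0.41:
  ψ = 0.410: g = -0.0644, g' = -0.265 → ψ = 0.167
  ψ = 0.167: g = -0.0018, g' = -0.256 → ψ = 0.160
Converged at ψ = 0.160.
Compositions from xᵢ = zᵢ/(1+ψ(Kᵢ−1)), yᵢ = Kᵢxᵢ:
  1: x = 0.358, y = 0.595
  2: x = 0.468, y = 0.342
  3: x = 0.174, y = 0.063

x_3 = 0.174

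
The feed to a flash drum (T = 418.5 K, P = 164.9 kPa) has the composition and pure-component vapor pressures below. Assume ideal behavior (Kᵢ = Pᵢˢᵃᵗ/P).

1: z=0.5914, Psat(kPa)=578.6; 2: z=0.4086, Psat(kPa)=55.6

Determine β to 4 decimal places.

β = 0.7294

Raoult's law: Kᵢ = Pᵢˢᵃᵗ/P = Pᵢˢᵃᵗ/164.9.
  K_1 = 578.6/164.9 = 3.508793, K_2 = 55.6/164.9 = 0.337174
Rachford–Rice: g(β) = Σ zᵢ(Kᵢ−1)/(1+β(Kᵢ−1)) = 0.
Feasibility: ΣzᵢKᵢ = 2.2129, Σzᵢ/Kᵢ = 1.3804 — both > 1, two phases present.
Newton iteration, β⁰ = 0.5:
  β = 0.5000: g = 0.25306, g' = -1.1340 → β = 0.7232
  β = 0.7232: g = 0.00706, g' = -1.1322 → β = 0.7294
Converged at β = 0.7294.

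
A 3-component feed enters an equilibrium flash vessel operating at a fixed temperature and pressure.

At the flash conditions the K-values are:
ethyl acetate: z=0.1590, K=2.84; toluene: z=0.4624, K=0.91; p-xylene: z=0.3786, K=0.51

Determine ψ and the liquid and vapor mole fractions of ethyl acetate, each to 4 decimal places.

Material balance + equilibrium reduce to Σ zᵢ(Kᵢ−1)/(1+ψ(Kᵢ−1)) = 0.
Feasibility: ΣzᵢKᵢ = 1.0654, Σzᵢ/Kᵢ = 1.3065 — both > 1, two phases present.
Iterate (Newton) starting at ψ = 0.66:
  ψ = 0.6600: g = -0.18631, g' = -0.3126 → ψ = 0.0640
  ψ = 0.0640: g = 0.02839, g' = -0.5316 → ψ = 0.1174
  ψ = 0.1174: g = 0.00171, g' = -0.4703 → ψ = 0.1210
Converged at ψ = 0.1210.
Compositions from xᵢ = zᵢ/(1+ψ(Kᵢ−1)), yᵢ = Kᵢxᵢ:
  ethyl acetate: x = 0.1300, y = 0.3693
  toluene: x = 0.4675, y = 0.4254
  p-xylene: x = 0.4025, y = 0.2053

ψ = 0.1210, x_ethyl acetate = 0.1300, y_ethyl acetate = 0.3693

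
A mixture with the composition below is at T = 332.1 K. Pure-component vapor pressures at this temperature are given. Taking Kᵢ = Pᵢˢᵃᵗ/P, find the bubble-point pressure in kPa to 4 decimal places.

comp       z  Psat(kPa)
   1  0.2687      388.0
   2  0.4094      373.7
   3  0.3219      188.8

Pbub = 318.0231 kPa

At the bubble point ψ → 0, so ΣzᵢKᵢ = 1 with Kᵢ = Pᵢˢᵃᵗ/P ⇒ P = ΣzᵢPᵢˢᵃᵗ.
P = 0.2687·388.0 + 0.4094·373.7 + 0.3219·188.8 = 318.0231 kPa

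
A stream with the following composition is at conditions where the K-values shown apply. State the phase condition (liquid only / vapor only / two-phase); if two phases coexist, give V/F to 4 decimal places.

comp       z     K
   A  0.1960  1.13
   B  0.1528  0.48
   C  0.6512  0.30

ΣzᵢKᵢ = 0.4902; Σzᵢ/Kᵢ = 2.6625.
Since ΣzᵢKᵢ < 1 the mixture is below its bubble point — single liquid phase.

liquid only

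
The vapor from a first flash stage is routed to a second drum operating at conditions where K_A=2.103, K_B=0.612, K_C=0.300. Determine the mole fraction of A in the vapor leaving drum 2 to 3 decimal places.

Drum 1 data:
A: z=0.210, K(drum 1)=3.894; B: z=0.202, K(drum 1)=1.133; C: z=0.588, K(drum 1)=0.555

y_A (drum 2) = 0.734

Drum 1:
Newton iteration, ψ₁⁰ = 0.5:
  ψ₁ = 0.500: g = -0.0630, g' = -0.489 → ψ₁ = 0.371
  ψ₁ = 0.371: g = 0.0051, g' = -0.579 → ψ₁ = 0.380
Converged at ψ₁ = 0.380.
Drum-1 compositions:
  A: x = 0.100, y = 0.389
  B: x = 0.192, y = 0.218
  C: x = 0.708, y = 0.393
Drum-2 feed = drum-1 vapor: z₂ = (0.3894, 0.2179, 0.3928).
Drum 2:
Rachford–Rice: g(ψ₂) = Σ zᵢ(Kᵢ−1)/(1+ψ₂(Kᵢ−1)) = 0.
Check two-phase: ΣzᵢKᵢ = 1.070 > 1 and Σzᵢ/Kᵢ = 1.850 > 1, so g(0) = 0.070 > 0 and g(1) = -0.850 < 0.
Newton iteration, ψ₂⁰ = 0.66:
  ψ₂ = 0.660: g = -0.3762, g' = -0.883 → ψ₂ = 0.234
  ψ₂ = 0.234: g = -0.0804, g' = -0.614 → ψ₂ = 0.103
  ψ₂ = 0.103: g = 0.0012, g' = -0.641 → ψ₂ = 0.105
Converged at ψ₂ = 0.105.
  A: x = 0.349, y = 0.734
  B: x = 0.227, y = 0.139
  C: x = 0.424, y = 0.127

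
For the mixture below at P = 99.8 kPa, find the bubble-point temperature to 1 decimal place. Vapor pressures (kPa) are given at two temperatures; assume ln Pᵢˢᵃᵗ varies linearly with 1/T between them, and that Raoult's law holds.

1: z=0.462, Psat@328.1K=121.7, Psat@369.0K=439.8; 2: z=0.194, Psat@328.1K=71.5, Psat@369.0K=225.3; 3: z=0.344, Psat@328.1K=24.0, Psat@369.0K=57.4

T = 335.5 K

Bubble-point temperature: ΣzᵢPᵢˢᵃᵗ(T) = P. Interpolate ln Pᵢˢᵃᵗ = aᵢ + bᵢ/T.
  T = 328.1 K: ΣzᵢPᵢˢᵃᵗ = 78.35 kPa
  T = 369.0 K: ΣzᵢPᵢˢᵃᵗ = 266.64 kPa
  T = 348.6 K: ΣzᵢPᵢˢᵃᵗ = 149.78 kPa
  T = 338.4 K: ΣzᵢPᵢˢᵃᵗ = 109.51 kPa
  T = 333.2 K: ΣzᵢPᵢˢᵃᵗ = 92.71 kPa
  T = 335.8 K: ΣzᵢPᵢˢᵃᵗ = 100.82 kPa
Interpolating between 333.2 K and 335.8 K gives T ≈ 335.5 K.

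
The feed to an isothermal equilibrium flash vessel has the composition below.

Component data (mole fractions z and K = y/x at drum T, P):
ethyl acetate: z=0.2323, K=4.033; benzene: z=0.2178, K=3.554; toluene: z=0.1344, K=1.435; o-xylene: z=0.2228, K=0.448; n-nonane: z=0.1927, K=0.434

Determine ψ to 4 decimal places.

Iterate (Newton) starting at ψ = 0.5:
  ψ = 0.5000: g = 0.25031, g' = -0.8782 → ψ = 0.7850
  ψ = 0.7850: g = 0.02378, g' = -0.7698 → ψ = 0.8159
  ψ = 0.8159: g = -0.00012, g' = -0.7781 → ψ = 0.8158
Converged at ψ = 0.8158.

ψ = 0.8158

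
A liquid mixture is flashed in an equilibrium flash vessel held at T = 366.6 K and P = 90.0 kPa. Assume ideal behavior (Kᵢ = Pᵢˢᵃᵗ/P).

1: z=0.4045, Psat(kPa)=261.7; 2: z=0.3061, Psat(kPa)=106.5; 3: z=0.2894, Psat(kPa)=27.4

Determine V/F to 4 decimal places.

Raoult's law: Kᵢ = Pᵢˢᵃᵗ/P = Pᵢˢᵃᵗ/90.0.
  K_1 = 261.7/90.0 = 2.907778, K_2 = 106.5/90.0 = 1.183333, K_3 = 27.4/90.0 = 0.304444
Material balance + equilibrium reduce to Σ zᵢ(Kᵢ−1)/(1+V/F(Kᵢ−1)) = 0.
Feasibility: ΣzᵢKᵢ = 1.6265, Σzᵢ/Kᵢ = 1.3484 — both > 1, two phases present.
Newton–Raphson from V/F = 0.5:
  V/F = 0.5000: g = 0.13773, g' = -0.7234 → V/F = 0.6904
  V/F = 0.6904: g = -0.00441, g' = -0.8005 → V/F = 0.6849
Converged at V/F = 0.6849.

V/F = 0.6849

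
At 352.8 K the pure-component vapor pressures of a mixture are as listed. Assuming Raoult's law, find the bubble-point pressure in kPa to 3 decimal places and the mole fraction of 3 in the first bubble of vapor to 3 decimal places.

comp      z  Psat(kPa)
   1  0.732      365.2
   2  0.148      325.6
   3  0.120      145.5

Pbub = 332.975 kPa, y_3 = 0.052

At the bubble point ψ → 0, so ΣzᵢKᵢ = 1 with Kᵢ = Pᵢˢᵃᵗ/P ⇒ P = ΣzᵢPᵢˢᵃᵗ.
P = 0.732·365.2 + 0.148·325.6 + 0.120·145.5 = 332.975 kPa
yᵢ = zᵢPᵢˢᵃᵗ/P ⇒ y_3 = 0.120·145.5/332.975 = 0.052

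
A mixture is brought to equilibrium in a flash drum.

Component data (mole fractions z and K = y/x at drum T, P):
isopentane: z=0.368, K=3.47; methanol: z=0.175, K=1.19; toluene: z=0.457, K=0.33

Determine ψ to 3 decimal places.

ψ = 0.475

Let ψ = V/F and solve Σ zᵢ(Kᵢ−1)/(1+ψ(Kᵢ−1)) = 0.
Feasibility: ΣzᵢKᵢ = 1.636, Σzᵢ/Kᵢ = 1.638 — both > 1, two phases present.
Newton–Raphson from ψ = 0.35:
  ψ = 0.350: g = 0.1187, g' = -1.001 → ψ = 0.469
  ψ = 0.469: g = 0.0056, g' = -0.924 → ψ = 0.475
Converged at ψ = 0.475.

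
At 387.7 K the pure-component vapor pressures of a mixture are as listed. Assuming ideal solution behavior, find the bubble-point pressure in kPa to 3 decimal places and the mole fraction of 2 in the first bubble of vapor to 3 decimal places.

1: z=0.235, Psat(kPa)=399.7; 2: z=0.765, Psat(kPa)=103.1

At the bubble point ψ → 0, so ΣzᵢKᵢ = 1 with Kᵢ = Pᵢˢᵃᵗ/P ⇒ P = ΣzᵢPᵢˢᵃᵗ.
P = 0.235·399.7 + 0.765·103.1 = 172.801 kPa
yᵢ = zᵢPᵢˢᵃᵗ/P ⇒ y_2 = 0.765·103.1/172.801 = 0.456

Pbub = 172.801 kPa, y_2 = 0.456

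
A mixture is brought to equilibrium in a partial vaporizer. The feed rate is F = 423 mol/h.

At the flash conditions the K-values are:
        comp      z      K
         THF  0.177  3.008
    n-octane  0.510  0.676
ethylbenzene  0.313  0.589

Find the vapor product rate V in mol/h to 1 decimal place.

V = 36.2 mol/h

Let ψ = V/F and solve Σ zᵢ(Kᵢ−1)/(1+ψ(Kᵢ−1)) = 0.
Feasibility: ΣzᵢKᵢ = 1.062, Σzᵢ/Kᵢ = 1.345 — both > 1, two phases present.
Newton iteration, ψ⁰ = 0.5:
  ψ = 0.500: g = -0.1817, g' = -0.338 → ψ = 0.000
  ψ = 0.000: g = 0.0615, g' = -0.820 → ψ = 0.075
  ψ = 0.075: g = 0.0068, g' = -0.652 → ψ = 0.085
  ψ = 0.085: g = 0.0001, g' = -0.633 → ψ = 0.086
Converged at ψ = 0.086.
Then V = ψ·F = 0.0856·423 = 36.2 mol/h and L = F − V = 386.8 mol/h.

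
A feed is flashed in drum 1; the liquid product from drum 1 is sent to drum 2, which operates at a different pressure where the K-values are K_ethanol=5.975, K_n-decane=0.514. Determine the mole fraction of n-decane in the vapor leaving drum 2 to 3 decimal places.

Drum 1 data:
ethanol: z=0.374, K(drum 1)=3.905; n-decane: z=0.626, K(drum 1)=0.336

y_n-decane (drum 2) = 0.468

Drum 1:
Material balance + equilibrium reduce to Σ zᵢ(Kᵢ−1)/(1+ψ₁(Kᵢ−1)) = 0.
g(0) = ΣzᵢKᵢ − 1 = 0.671 and g(1) = 1 − Σzᵢ/Kᵢ = -0.959, so a root lies in (0, 1).
Binary case is linear: z₁(K₁−1)(1+ψ₁(K₂−1)) + z₂(K₂−1)(1+ψ₁(K₁−1)) = 0
⇒ ψ₁ = [z₁(K₁−1)+z₂(K₂−1)] / [−(K₁−1)(K₂−1)] = 0.6708/1.9289 = 0.348
Drum-1 compositions:
  ethanol: x = 0.186, y = 0.727
  n-decane: x = 0.814, y = 0.273
Drum-2 feed = drum-1 liquid: z₂ = (0.1860, 0.8140).
Drum 2:
Newton–Raphson from ψ₂ = 0.5:
  ψ₂ = 0.500: g = -0.2572, g' = -0.714 → ψ₂ = 0.140
  ψ₂ = 0.140: g = 0.1214, g' = -1.822 → ψ₂ = 0.206
  ψ₂ = 0.206: g = 0.0169, g' = -1.358 → ψ₂ = 0.219
Converged at ψ₂ = 0.219.
  ethanol: x = 0.089, y = 0.532
  n-decane: x = 0.911, y = 0.468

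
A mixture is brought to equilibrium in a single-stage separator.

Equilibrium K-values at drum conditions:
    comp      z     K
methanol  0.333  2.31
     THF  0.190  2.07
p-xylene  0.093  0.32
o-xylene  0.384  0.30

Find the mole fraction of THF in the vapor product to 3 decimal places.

Material balance + equilibrium reduce to Σ zᵢ(Kᵢ−1)/(1+ψ(Kᵢ−1)) = 0.
g(0) = ΣzᵢKᵢ − 1 = 0.307 and g(1) = 1 − Σzᵢ/Kᵢ = -0.807, so a root lies in (0, 1).
Iterate (Newton) starting at ψ = 0.5:
  ψ = 0.500: g = -0.1133, g' = -0.845 → ψ = 0.366
  ψ = 0.366: g = -0.0045, g' = -0.790 → ψ = 0.360
Converged at ψ = 0.360.
Compositions from xᵢ = zᵢ/(1+ψ(Kᵢ−1)), yᵢ = Kᵢxᵢ:
  methanol: x = 0.226, y = 0.523
  THF: x = 0.137, y = 0.284
  p-xylene: x = 0.123, y = 0.039
  o-xylene: x = 0.513, y = 0.154

y_THF = 0.284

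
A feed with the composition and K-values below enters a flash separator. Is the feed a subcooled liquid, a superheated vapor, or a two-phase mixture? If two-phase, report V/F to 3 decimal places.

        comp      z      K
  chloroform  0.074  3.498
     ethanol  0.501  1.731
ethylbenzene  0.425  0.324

two-phase, V/F = 0.372

ΣzᵢKᵢ = 1.264; Σzᵢ/Kᵢ = 1.622.
Both exceed 1, so a two-phase solution exists.
Material balance + equilibrium reduce to Σ zᵢ(Kᵢ−1)/(1+ψ(Kᵢ−1)) = 0.
Newton–Raphson from ψ = 0.5:
  ψ = 0.500: g = -0.0836, g' = -0.678 → ψ = 0.377
  ψ = 0.377: g = -0.0031, g' = -0.637 → ψ = 0.372
Converged at ψ = 0.372.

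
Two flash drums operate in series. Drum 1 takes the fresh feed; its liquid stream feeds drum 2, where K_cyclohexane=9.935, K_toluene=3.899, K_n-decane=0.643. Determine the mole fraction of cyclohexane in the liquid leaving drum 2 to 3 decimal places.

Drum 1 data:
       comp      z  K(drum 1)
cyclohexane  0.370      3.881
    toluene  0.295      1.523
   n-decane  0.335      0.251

x_cyclohexane (drum 2) = 0.016

Drum 1:
Newton iteration, ψ₁⁰ = 0.5:
  ψ₁ = 0.500: g = 0.1579, g' = -1.047 → ψ₁ = 0.651
  ψ₁ = 0.651: g = -0.0038, g' = -1.132 → ψ₁ = 0.648
Converged at ψ₁ = 0.648.
Drum-1 compositions:
  cyclohexane: x = 0.129, y = 0.501
  toluene: x = 0.220, y = 0.336
  n-decane: x = 0.651, y = 0.163
Drum-2 feed = drum-1 liquid: z₂ = (0.1291, 0.2204, 0.6505).
Drum 2:
Let ψ₂ = V/F and solve Σ zᵢ(Kᵢ−1)/(1+ψ₂(Kᵢ−1)) = 0.
g(0) = ΣzᵢKᵢ − 1 = 1.560 and g(1) = 1 − Σzᵢ/Kᵢ = -0.081, so a root lies in (0, 1).
Newton–Raphson from ψ₂ = 0.5:
  ψ₂ = 0.500: g = 0.1891, g' = -0.776 → ψ₂ = 0.744
  ψ₂ = 0.744: g = 0.0372, g' = -0.516 → ψ₂ = 0.816
  ψ₂ = 0.816: g = 0.0014, g' = -0.479 → ψ₂ = 0.819
Converged at ψ₂ = 0.819.
  cyclohexane: x = 0.016, y = 0.154
  toluene: x = 0.065, y = 0.255
  n-decane: x = 0.919, y = 0.591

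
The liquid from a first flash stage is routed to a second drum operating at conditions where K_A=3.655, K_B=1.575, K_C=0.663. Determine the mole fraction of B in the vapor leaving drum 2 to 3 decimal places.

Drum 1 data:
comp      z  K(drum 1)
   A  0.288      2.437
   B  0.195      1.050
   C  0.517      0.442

y_B (drum 2) = 0.210

Drum 1:
Let ψ₁ = V/F and solve Σ zᵢ(Kᵢ−1)/(1+ψ₁(Kᵢ−1)) = 0.
g(0) = ΣzᵢKᵢ − 1 = 0.135 and g(1) = 1 − Σzᵢ/Kᵢ = -0.474, so a root lies in (0, 1).
Iterate (Newton) starting at ψ₁ = 0.5:
  ψ₁ = 0.500: g = -0.1498, g' = -0.512 → ψ₁ = 0.207
  ψ₁ = 0.207: g = 0.0024, g' = -0.559 → ψ₁ = 0.211
Converged at ψ₁ = 0.211.
Drum-1 compositions:
  A: x = 0.221, y = 0.538
  B: x = 0.193, y = 0.203
  C: x = 0.586, y = 0.259
Drum-2 feed = drum-1 liquid: z₂ = (0.2209, 0.1930, 0.5861).
Drum 2:
Let ψ₂ = V/F and solve Σ zᵢ(Kᵢ−1)/(1+ψ₂(Kᵢ−1)) = 0.
g(0) = ΣzᵢKᵢ − 1 = 0.500 and g(1) = 1 − Σzᵢ/Kᵢ = -0.067, so a root lies in (0, 1).
Newton–Raphson from ψ₂ = 0.5:
  ψ₂ = 0.500: g = 0.1006, g' = -0.422 → ψ₂ = 0.738
  ψ₂ = 0.738: g = 0.0131, g' = -0.327 → ψ₂ = 0.778
  ψ₂ = 0.778: g = 0.0002, g' = -0.318 → ψ₂ = 0.779
Converged at ψ₂ = 0.779.
  A: x = 0.072, y = 0.263
  B: x = 0.133, y = 0.210
  C: x = 0.795, y = 0.527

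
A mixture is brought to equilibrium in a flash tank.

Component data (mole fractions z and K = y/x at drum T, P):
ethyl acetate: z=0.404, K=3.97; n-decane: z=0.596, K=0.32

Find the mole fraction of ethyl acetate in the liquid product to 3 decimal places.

Rachford–Rice: g(ψ) = Σ zᵢ(Kᵢ−1)/(1+ψ(Kᵢ−1)) = 0.
g(0) = ΣzᵢKᵢ − 1 = 0.795 and g(1) = 1 − Σzᵢ/Kᵢ = -0.964, so a root lies in (0, 1).
Newton iteration, ψ⁰ = 0.43:
  ψ = 0.430: g = -0.0458, g' = -1.238 → ψ = 0.393
Converged at ψ = 0.393.
Compositions from xᵢ = zᵢ/(1+ψ(Kᵢ−1)), yᵢ = Kᵢxᵢ:
  ethyl acetate: x = 0.186, y = 0.740
  n-decane: x = 0.814, y = 0.260

x_ethyl acetate = 0.186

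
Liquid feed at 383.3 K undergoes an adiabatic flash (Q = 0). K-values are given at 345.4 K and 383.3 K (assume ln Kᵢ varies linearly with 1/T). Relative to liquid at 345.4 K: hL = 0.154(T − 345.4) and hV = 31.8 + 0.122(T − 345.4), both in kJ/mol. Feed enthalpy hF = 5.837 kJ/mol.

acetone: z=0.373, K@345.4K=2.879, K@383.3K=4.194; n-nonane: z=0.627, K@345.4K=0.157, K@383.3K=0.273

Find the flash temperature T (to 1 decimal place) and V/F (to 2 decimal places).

T = 352.1 K, V/F = 0.15

Adiabatic flash: solve Rachford–Rice at each trial T, then check hF = ψ·hV(T) + (1−ψ)·hL(T).
  T = 345.4 K: K = (2.879, 0.157), RR gives ψ = 0.109, H_out = 3.459 kJ/mol
  T = 383.3 K: K = (4.194, 0.273), RR gives ψ = 0.317, H_out = 15.525 kJ/mol
  T = 364.4 K: K = (3.511, 0.210), RR gives ψ = 0.223, H_out = 9.867 kJ/mol
  T = 354.9 K: K = (3.188, 0.182), RR gives ψ = 0.170, H_out = 6.804 kJ/mol
  T = 350.1 K: K = (3.030, 0.169), RR gives ψ = 0.140, H_out = 5.158 kJ/mol
  T = 352.5 K: K = (3.108, 0.176), RR gives ψ = 0.155, H_out = 5.991 kJ/mol
Linear interpolation between T = 350.1 (H_out = 5.158) and T = 352.5 (H_out = 5.991) on hF = 5.837 gives T ≈ 352.1 K, at which ψ = 0.15.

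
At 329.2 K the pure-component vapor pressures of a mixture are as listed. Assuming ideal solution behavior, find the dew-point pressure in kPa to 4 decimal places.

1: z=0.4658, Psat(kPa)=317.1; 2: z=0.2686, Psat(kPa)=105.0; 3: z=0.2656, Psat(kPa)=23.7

Pdew = 65.6436 kPa

At the dew point ψ → 1, so Σzᵢ/Kᵢ = 1 with Kᵢ = Pᵢˢᵃᵗ/P ⇒ 1/P = Σzᵢ/Pᵢˢᵃᵗ.
1/P = 0.4658/317.1 + 0.2686/105.0 + 0.2656/23.7 = 0.0152338 ⇒ P = 65.6436 kPa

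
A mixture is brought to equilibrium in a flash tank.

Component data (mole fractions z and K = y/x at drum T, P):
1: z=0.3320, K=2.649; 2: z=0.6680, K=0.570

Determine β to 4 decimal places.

Let β = V/F and solve Σ zᵢ(Kᵢ−1)/(1+β(Kᵢ−1)) = 0.
Feasibility: ΣzᵢKᵢ = 1.2602, Σzᵢ/Kᵢ = 1.2973 — both > 1, two phases present.
Newton–Raphson from β = 0.5:
  β = 0.5000: g = -0.06585, g' = -0.4716 → β = 0.3604
  β = 0.3604: g = 0.00348, g' = -0.5281 → β = 0.3670
Converged at β = 0.3670.

β = 0.3670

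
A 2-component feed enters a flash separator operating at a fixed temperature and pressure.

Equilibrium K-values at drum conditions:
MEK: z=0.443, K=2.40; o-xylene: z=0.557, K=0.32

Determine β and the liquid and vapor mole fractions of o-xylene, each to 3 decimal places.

β = 0.254, x_o-xylene = 0.673, y_o-xylene = 0.215

Let β = V/F and solve Σ zᵢ(Kᵢ−1)/(1+β(Kᵢ−1)) = 0.
Check two-phase: ΣzᵢKᵢ = 1.241 > 1 and Σzᵢ/Kᵢ = 1.925 > 1, so g(0) = 0.241 > 0 and g(1) = -0.925 < 0.
Binary case is linear: z₁(K₁−1)(1+β(K₂−1)) + z₂(K₂−1)(1+β(K₁−1)) = 0
⇒ β = [z₁(K₁−1)+z₂(K₂−1)] / [−(K₁−1)(K₂−1)] = 0.2414/0.9520 = 0.254
Compositions from xᵢ = zᵢ/(1+β(Kᵢ−1)), yᵢ = Kᵢxᵢ:
  MEK: x = 0.327, y = 0.785
  o-xylene: x = 0.673, y = 0.215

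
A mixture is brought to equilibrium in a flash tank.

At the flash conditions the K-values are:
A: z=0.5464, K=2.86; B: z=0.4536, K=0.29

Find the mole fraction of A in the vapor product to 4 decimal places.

Material balance + equilibrium reduce to Σ zᵢ(Kᵢ−1)/(1+V/F(Kᵢ−1)) = 0.
Check two-phase: ΣzᵢKᵢ = 1.6942 > 1 and Σzᵢ/Kᵢ = 1.7552 > 1, so g(0) = 0.6942 > 0 and g(1) = -0.7552 < 0.
Binary case is linear: z₁(K₁−1)(1+V/F(K₂−1)) + z₂(K₂−1)(1+V/F(K₁−1)) = 0
⇒ V/F = [z₁(K₁−1)+z₂(K₂−1)] / [−(K₁−1)(K₂−1)] = 0.69425/1.32060 = 0.5257
Compositions from xᵢ = zᵢ/(1+V/F(Kᵢ−1)), yᵢ = Kᵢxᵢ:
  A: x = 0.2763, y = 0.7901
  B: x = 0.7237, y = 0.2099

y_A = 0.7901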